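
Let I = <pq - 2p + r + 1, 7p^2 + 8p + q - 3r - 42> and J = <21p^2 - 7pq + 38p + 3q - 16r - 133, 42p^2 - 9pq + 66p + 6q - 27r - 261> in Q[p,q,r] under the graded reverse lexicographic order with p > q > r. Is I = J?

Equality of ideals is decidable: compute both reduced Gröbner bases (unique for the ordering) and check whether they agree.
Buchberger on the first generating set:
f_1 = pq - 2p + r + 1, LT = pq.
f_2 = 7p^2 + 8p + q - 3r - 42, LT = p^2.

S(f_1,f_2): lcm = p^2q. S = -2p^2 - 8/7pq - 1/7q^2 + pr + 3/7qr + p + 6q.
  leading term p^2: subtract (-2/7)·f_2 from -2p^2 - 8/7pq - 1/7q^2 + pr + 3/7qr + p + 6q → -8/7pq - 1/7q^2 + pr + 3/7qr + 23/7p + 44/7q - 6/7r - 12
  leading term pq: subtract (-8/7)·f_1 from -8/7pq - 1/7q^2 + pr + 3/7qr + 23/7p + 44/7q - 6/7r - 12 → -1/7q^2 + pr + 3/7qr + p + 44/7q + 2/7r - 76/7
  leading term q^2: no divisor's leading term divides it; move -1/7q^2 to the remainder.
  leading term pr: no divisor's leading term divides it; move pr to the remainder.
  leading term qr: no divisor's leading term divides it; move 3/7qr to the remainder.
  leading term p: no divisor's leading term divides it; move p to the remainder.
  leading term q: no divisor's leading term divides it; move 44/7q to the remainder.
  leading term r: no divisor's leading term divides it; move 2/7r to the remainder.
  leading term 1: no divisor's leading term divides it; move -76/7 to the remainder.
  remainder -1/7q^2 + pr + 3/7qr + p + 44/7q + 2/7r - 76/7 ≠ 0; add g_3 = -1/7q^2 + pr + 3/7qr + p + 44/7q + 2/7r - 76/7 to the basis.

The other S-polynomials (S(f_1,g_3), S(f_2,g_3)) all reduce to 0 modulo the current basis, so we have a Gröbner basis.
Inter-reduce: drop elements whose leading term is divisible by another's, tail-reduce, and make monic.
Reduced Gröbner basis: {p^2 + 8/7p + 1/7q - 3/7r - 6, pq - 2p + r + 1, q^2 - 7pr - 3qr - 7p - 44q - 2r + 76}.

Buchberger on the second generating set:
h_1 = 21p^2 - 7pq + 38p + 3q - 16r - 133, LT = p^2.
h_2 = 42p^2 - 9pq + 66p + 6q - 27r - 261, LT = p^2.

S(h_1,h_2): lcm = p^2. S = -5/42pq + 5/21p - 5/42r - 5/42.
  leading term pq: no divisor's leading term divides it; move -5/42pq to the remainder.
  leading term p: no divisor's leading term divides it; move 5/21p to the remainder.
  leading term r: no divisor's leading term divides it; move -5/42r to the remainder.
  leading term 1: no divisor's leading term divides it; move -5/42 to the remainder.
  remainder -5/42pq + 5/21p - 5/42r - 5/42 ≠ 0; add k_3 = -5/42pq + 5/21p - 5/42r - 5/42 to the basis.

S(h_1,k_3): lcm = p^2q. S = -1/3pq^2 + 2p^2 + 38/21pq + 1/7q^2 - pr - 16/21qr - p - 19/3q.
  leading term pq^2: subtract (14/5q)·k_3 from -1/3pq^2 + 2p^2 + 38/21pq + 1/7q^2 - pr - 16/21qr - p - 19/3q → 2p^2 + 8/7pq + 1/7q^2 - pr - 3/7qr - p - 6q
  leading term p^2: subtract (2/21)·h_1 from 2p^2 + 8/7pq + 1/7q^2 - pr - 3/7qr - p - 6q → 38/21pq + 1/7q^2 - pr - 3/7qr - 97/21p - 44/7q + 32/21r + 38/3
  leading term pq: subtract (-76/5)·k_3 from 38/21pq + 1/7q^2 - pr - 3/7qr - 97/21p - 44/7q + 32/21r + 38/3 → 1/7q^2 - pr - 3/7qr - p - 44/7q - 2/7r + 76/7
  leading term q^2: no divisor's leading term divides it; move 1/7q^2 to the remainder.
  leading term pr: no divisor's leading term divides it; move -pr to the remainder.
  leading term qr: no divisor's leading term divides it; move -3/7qr to the remainder.
  leading term p: no divisor's leading term divides it; move -p to the remainder.
  leading term q: no divisor's leading term divides it; move -44/7q to the remainder.
  leading term r: no divisor's leading term divides it; move -2/7r to the remainder.
  leading term 1: no divisor's leading term divides it; move 76/7 to the remainder.
  remainder 1/7q^2 - pr - 3/7qr - p - 44/7q - 2/7r + 76/7 ≠ 0; add k_4 = 1/7q^2 - pr - 3/7qr - p - 44/7q - 2/7r + 76/7 to the basis.

The other S-polynomials (S(h_2,k_3), S(h_1,k_4), S(h_2,k_4), S(k_3,k_4)) all reduce to 0 modulo the current basis, so we have a Gröbner basis.
Inter-reduce: drop elements whose leading term is divisible by another's, tail-reduce, and make monic.
Reduced Gröbner basis: {p^2 + 8/7p + 1/7q - 3/7r - 6, pq - 2p + r + 1, q^2 - 7pr - 3qr - 7p - 44q - 2r + 76}.

These coincide, so the ideals are equal.
The choice of monomial ordering does not affect the verdict — as long as both bases are computed under the same ordering, their equality decides ideal equality.

Yes, the ideals are equal.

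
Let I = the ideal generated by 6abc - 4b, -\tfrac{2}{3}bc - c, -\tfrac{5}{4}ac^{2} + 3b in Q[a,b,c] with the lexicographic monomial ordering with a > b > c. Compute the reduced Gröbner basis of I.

G = {ac + \tfrac{10}{81}c, b - \tfrac{5}{18}c, c^{2} + \tfrac{27}{5}c}

The reduced Gröbner basis is the canonical form of the ideal for this ordering.

f_1 = 6abc - 4b, LT = abc.
f_2 = -\tfrac{2}{3}bc - c, LT = bc.
f_3 = -\tfrac{5}{4}ac^{2} + 3b, LT = ac^{2}.

S(f_1,f_2): lcm = abc. S = -\tfrac{3}{2}ac - \tfrac{2}{3}b.
  leading term ac: no divisor's leading term divides it; move -\tfrac{3}{2}ac to the remainder.
  leading term b: no divisor's leading term divides it; move -\tfrac{2}{3}b to the remainder.
  remainder -\tfrac{3}{2}ac - \tfrac{2}{3}b ≠ 0; add g_4 = -\tfrac{3}{2}ac - \tfrac{2}{3}b to the basis.

S(f_1,f_3): lcm = abc^{2}. S = \tfrac{12}{5}b^{2} - \tfrac{2}{3}bc.
  leading term b^{2}: no divisor's leading term divides it; move \tfrac{12}{5}b^{2} to the remainder.
  leading term bc: subtract (1)·f_2 from -\tfrac{2}{3}bc → c
  leading term c: no divisor's leading term divides it; move c to the remainder.
  remainder \tfrac{12}{5}b^{2} + c ≠ 0; add g_5 = \tfrac{12}{5}b^{2} + c to the basis.

S(f_2,f_3): lcm = abc^{2}. S = \tfrac{3}{2}ac^{2} + \tfrac{12}{5}b^{2}.
  leading term ac^{2}: subtract (-\tfrac{6}{5})·f_3 from \tfrac{3}{2}ac^{2} + \tfrac{12}{5}b^{2} → \tfrac{12}{5}b^{2} + \tfrac{18}{5}b
  leading term b^{2}: subtract (1)·g_5 from \tfrac{12}{5}b^{2} + \tfrac{18}{5}b → \tfrac{18}{5}b - c
  leading term b: no divisor's leading term divides it; move \tfrac{18}{5}b to the remainder.
  leading term c: no divisor's leading term divides it; move -c to the remainder.
  remainder \tfrac{18}{5}b - c ≠ 0; add g_6 = \tfrac{18}{5}b - c to the basis.

S(f_2,g_5): lcm = b^{2}c. S = \tfrac{3}{2}bc - \tfrac{5}{12}c^{2}.
  leading term bc: subtract (-\tfrac{9}{4})·f_2 from \tfrac{3}{2}bc - \tfrac{5}{12}c^{2} → -\tfrac{5}{12}c^{2} - \tfrac{9}{4}c
  leading term c^{2}: no divisor's leading term divides it; move -\tfrac{5}{12}c^{2} to the remainder.
  leading term c: no divisor's leading term divides it; move -\tfrac{9}{4}c to the remainder.
  remainder -\tfrac{5}{12}c^{2} - \tfrac{9}{4}c ≠ 0; add g_7 = -\tfrac{5}{12}c^{2} - \tfrac{9}{4}c to the basis.

The other S-polynomials (S(f_1,g_4), S(f_2,g_4), S(f_3,g_4), S(f_1,g_5), S(f_3,g_5), S(g_4,g_5), S(f_1,g_6), S(f_2,g_6), S(f_3,g_6), S(g_4,g_6), S(g_5,g_6), S(f_1,g_7), S(f_2,g_7), S(f_3,g_7), S(g_4,g_7), S(g_5,g_7), S(g_6,g_7)) all reduce to 0 modulo the current basis, so we have a Gröbner basis.
Inter-reduce: drop elements whose leading term is divisible by another's, tail-reduce, and make monic.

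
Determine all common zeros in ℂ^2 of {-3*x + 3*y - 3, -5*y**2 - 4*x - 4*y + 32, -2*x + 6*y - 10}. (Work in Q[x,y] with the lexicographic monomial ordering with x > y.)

{(1, 2)}

Compute a lex Gröbner basis by Buchberger's algorithm.
f_1 = -3*x + 3*y - 3, LT = x.
f_2 = -4*x - 5*y**2 - 4*y + 32, LT = x.
f_3 = -2*x + 6*y - 10, LT = x.

S(f_1,f_2): lcm = x. S = -5/4*y**2 - 2*y + 9.
  leading term y**2: no divisor's leading term divides it; move -5/4*y**2 to the remainder.
  leading term y: no divisor's leading term divides it; move -2*y to the remainder.
  leading term 1: no divisor's leading term divides it; move 9 to the remainder.
  remainder -5/4*y**2 - 2*y + 9 ≠ 0; add h_4 = -5/4*y**2 - 2*y + 9 to the basis.

S(f_1,f_3): lcm = x. S = 2*y - 4.
  leading term y: no divisor's leading term divides it; move 2*y to the remainder.
  leading term 1: no divisor's leading term divides it; move -4 to the remainder.
  remainder 2*y - 4 ≠ 0; add h_5 = 2*y - 4 to the basis.

The other S-polynomials (S(f_2,f_3), S(f_1,h_4), S(f_2,h_4), S(f_3,h_4), S(f_1,h_5), S(f_2,h_5), S(f_3,h_5), S(h_4,h_5)) all reduce to 0 modulo the current basis, so we have a Gröbner basis.
Inter-reduce: drop elements whose leading term is divisible by another's, tail-reduce, and make monic.
Reduced Gröbner basis: {x - 1, y - 2}.

A lex Gröbner basis eliminates variables successively. Here y - 2 depends only on y, with roots {2}; lifting each root through the earlier basis elements recovers the full solutions.
  y = 2: the earlier basis element becomes x - 1 = 0, giving x = 1 — point (1, 2).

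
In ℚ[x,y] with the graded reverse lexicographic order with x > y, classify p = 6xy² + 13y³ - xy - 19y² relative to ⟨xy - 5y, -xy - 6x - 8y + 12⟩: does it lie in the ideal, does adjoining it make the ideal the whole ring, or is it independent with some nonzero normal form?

First compute the reduced Gröbner basis of I by Buchberger's algorithm.
f_1 = xy - 5y, LT = xy.
f_2 = -xy - 6x - 8y + 12, LT = xy.

S(f_1,f_2): lcm = xy. S = -6x - 13y + 12.
  leading term x: no divisor's leading term divides it; move -6x to the remainder.
  leading term y: no divisor's leading term divides it; move -13y to the remainder.
  leading term 1: no divisor's leading term divides it; move 12 to the remainder.
  remainder -6x - 13y + 12 ≠ 0; add h_3 = -6x - 13y + 12 to the basis.

S(f_1,h_3): lcm = xy. S = -13/6y² - 3y.
  leading term y²: no divisor's leading term divides it; move -13/6y² to the remainder.
  leading term y: no divisor's leading term divides it; move -3y to the remainder.
  remainder -13/6y² - 3y ≠ 0; add h_4 = -13/6y² - 3y to the basis.

The other S-polynomials (S(f_2,h_3), S(f_1,h_4), S(f_2,h_4), S(h_3,h_4)) all reduce to 0 modulo the current basis, so we have a Gröbner basis.
Inter-reduce: drop elements whose leading term is divisible by another's, tail-reduce, and make monic.
Reduced Gröbner basis: {y² + 18/13y, x + 13/6y - 2}.
Label its elements g_1 = y² + 18/13y, g_2 = x + 13/6y - 2.

Reduce p = 6xy² + 13y³ - xy - 19y² modulo G:
  leading term xy²: subtract (6x)·g_1 from 6xy² + 13y³ - xy - 19y² → 13y³ - 121/13xy - 19y²
  leading term y³: subtract (13y)·g_1 from 13y³ - 121/13xy - 19y² → -121/13xy - 37y²
  leading term xy: subtract (-121/13y)·g_2 from -121/13xy - 37y² → -101/6y² - 242/13y
  leading term y²: subtract (-101/6)·g_1 from -101/6y² - 242/13y → 61/13y
  leading term y: no divisor's leading term divides it; move 61/13y to the remainder.
  normal form = 61/13y.
The normal form is nonzero, so p ∉ I. Since p minus its normal form lies in I, I + (p) = I + (r) where r = 61/13y; decide whether this ideal is the whole ring.
Run Buchberger on G together with r (pairs among the g_i already reduce to 0 since G is a Gröbner basis):
g_1 = y² + 18/13y, LT = y².
g_2 = x + 13/6y - 2, LT = x.
r = 61/13y, LT = y.

The S-polynomials (S(g_1,g_2), S(g_1,r), S(g_2,r)) all reduce to 0 modulo the current basis, so we have a Gröbner basis.
Inter-reduce: drop elements whose leading term is divisible by another's, tail-reduce, and make monic.
Reduced Gröbner basis: {x - 2, y}.
The reduced Gröbner basis of I + (p) is {x - 2, y} ≠ {1}, a proper ideal, so the enlarged system stays consistent: p is independent of I, with normal form 61/13y.

6xy² + 13y³ - xy - 19y² is independent of I; its normal form modulo I is 61/13y.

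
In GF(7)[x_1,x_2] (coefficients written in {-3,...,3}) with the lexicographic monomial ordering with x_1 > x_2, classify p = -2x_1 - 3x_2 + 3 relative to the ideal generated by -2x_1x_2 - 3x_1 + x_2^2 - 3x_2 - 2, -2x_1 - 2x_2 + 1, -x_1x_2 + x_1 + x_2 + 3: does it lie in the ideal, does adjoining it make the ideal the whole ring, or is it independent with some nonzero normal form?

Adjoining -2x_1 - 3x_2 + 3 makes the ideal the whole ring: the system is inconsistent.

First compute the reduced Gröbner basis of I by Buchberger's algorithm.
f_1 = -2x_1x_2 - 3x_1 + x_2^2 - 3x_2 - 2, LT = x_1x_2.
f_2 = -2x_1 - 2x_2 + 1, LT = x_1.
f_3 = -x_1x_2 + x_1 + x_2 + 3, LT = x_1x_2.

S(f_1,f_2): lcm = x_1x_2. S = -2x_1 + 2x_2^2 + 2x_2 + 1.
  leading term x_1: subtract (1)·f_2 from -2x_1 + 2x_2^2 + 2x_2 + 1 → 2x_2^2 - 3x_2
  leading term x_2^2: no divisor's leading term divides it; move 2x_2^2 to the remainder.
  leading term x_2: no divisor's leading term divides it; move -3x_2 to the remainder.
  remainder 2x_2^2 - 3x_2 ≠ 0; add h_4 = 2x_2^2 - 3x_2 to the basis.

S(f_1,f_3): lcm = x_1x_2. S = -x_1 + 3x_2^2 - x_2 - 3.
  leading term x_1: subtract (-3)·f_2 from -x_1 + 3x_2^2 - x_2 - 3 → 3x_2^2
  leading term x_2^2: subtract (-2)·h_4 from 3x_2^2 → x_2
  leading term x_2: no divisor's leading term divides it; move x_2 to the remainder.
  remainder x_2 ≠ 0; add h_5 = x_2 to the basis.

The other S-polynomials (S(f_2,f_3), S(f_1,h_4), S(f_2,h_4), S(f_3,h_4), S(f_1,h_5), S(f_2,h_5), S(f_3,h_5), S(h_4,h_5)) all reduce to 0 modulo the current basis, so we have a Gröbner basis.
Inter-reduce: drop elements whose leading term is divisible by another's, tail-reduce, and make monic.
Reduced Gröbner basis: {x_1 + 3, x_2}.
Label its elements g_1 = x_1 + 3, g_2 = x_2.

Reduce p = -2x_1 - 3x_2 + 3 modulo G:
  leading term x_1: subtract (-2)·g_1 from -2x_1 - 3x_2 + 3 → -3x_2 + 2
  leading term x_2: subtract (-3)·g_2 from -3x_2 + 2 → 2
  leading term 1: no divisor's leading term divides it; move 2 to the remainder.
  normal form = 2.
The normal form is nonzero, so p ∉ I. Since p minus its normal form lies in I, I + (p) = I + (r) where r = 2; decide whether this ideal is the whole ring.
Here r = 2 is a nonzero constant, hence a unit: 1 ∈ I + (p), the Gröbner basis of I + (p) is {1}, and the enlarged system has no common solution — adjoining p is inconsistent.

Ideal membership is decidable via reduction modulo a Gröbner basis.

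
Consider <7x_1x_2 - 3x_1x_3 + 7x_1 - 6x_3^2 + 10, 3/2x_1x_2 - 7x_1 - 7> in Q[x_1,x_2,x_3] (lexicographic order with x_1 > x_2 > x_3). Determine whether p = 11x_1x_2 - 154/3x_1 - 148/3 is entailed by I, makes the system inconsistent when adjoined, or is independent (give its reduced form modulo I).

First compute the reduced Gröbner basis of I by Buchberger's algorithm.
f_1 = 7x_1x_2 - 3x_1x_3 + 7x_1 - 6x_3^2 + 10, LT = x_1x_2.
f_2 = 3/2x_1x_2 - 7x_1 - 7, LT = x_1x_2.

S(f_1,f_2): lcm = x_1x_2. S = -3/7x_1x_3 + 17/3x_1 - 6/7x_3^2 + 128/21.
  leading term x_1x_3: no divisor's leading term divides it; move -3/7x_1x_3 to the remainder.
  leading term x_1: no divisor's leading term divides it; move 17/3x_1 to the remainder.
  leading term x_3^2: no divisor's leading term divides it; move -6/7x_3^2 to the remainder.
  leading term 1: no divisor's leading term divides it; move 128/21 to the remainder.
  remainder -3/7x_1x_3 + 17/3x_1 - 6/7x_3^2 + 128/21 ≠ 0; add h_3 = -3/7x_1x_3 + 17/3x_1 - 6/7x_3^2 + 128/21 to the basis.

S(f_1,h_3): lcm = x_1x_2x_3. S = 119/9x_1x_2 - 3/7x_1x_3^2 + x_1x_3 - 2x_2x_3^2 + 128/9x_2 - 6/7x_3^3 + 10/7x_3.
  leading term x_1x_2: subtract (17/9)·f_1 from 119/9x_1x_2 - 3/7x_1x_3^2 + x_1x_3 - 2x_2x_3^2 + 128/9x_2 - 6/7x_3^3 + 10/7x_3 → -3/7x_1x_3^2 + 20/3x_1x_3 - 119/9x_1 - 2x_2x_3^2 + 128/9x_2 - 6/7x_3^3 + 34/3x_3^2 + 10/7x_3 - 170/9
  leading term x_1x_3^2: subtract (x_3)·h_3 from -3/7x_1x_3^2 + 20/3x_1x_3 - 119/9x_1 - 2x_2x_3^2 + 128/9x_2 - 6/7x_3^3 + 34/3x_3^2 + 10/7x_3 - 170/9 → x_1x_3 - 119/9x_1 - 2x_2x_3^2 + 128/9x_2 + 34/3x_3^2 - 14/3x_3 - 170/9
  leading term x_1x_3: subtract (-7/3)·h_3 from x_1x_3 - 119/9x_1 - 2x_2x_3^2 + 128/9x_2 + 34/3x_3^2 - 14/3x_3 - 170/9 → -2x_2x_3^2 + 128/9x_2 + 28/3x_3^2 - 14/3x_3 - 14/3
  leading term x_2x_3^2: no divisor's leading term divides it; move -2x_2x_3^2 to the remainder.
  leading term x_2: no divisor's leading term divides it; move 128/9x_2 to the remainder.
  leading term x_3^2: no divisor's leading term divides it; move 28/3x_3^2 to the remainder.
  leading term x_3: no divisor's leading term divides it; move -14/3x_3 to the remainder.
  leading term 1: no divisor's leading term divides it; move -14/3 to the remainder.
  remainder -2x_2x_3^2 + 128/9x_2 + 28/3x_3^2 - 14/3x_3 - 14/3 ≠ 0; add h_4 = -2x_2x_3^2 + 128/9x_2 + 28/3x_3^2 - 14/3x_3 - 14/3 to the basis.

The other S-polynomials (S(f_2,h_3), S(f_1,h_4), S(f_2,h_4), S(h_3,h_4)) all reduce to 0 modulo the current basis, so we have a Gröbner basis.
Inter-reduce: drop elements whose leading term is divisible by another's, tail-reduce, and make monic.
Reduced Gröbner basis: {x_1x_2 - 14/3x_1 - 14/3, x_1x_3 - 119/9x_1 + 2x_3^2 - 128/9, x_2x_3^2 - 64/9x_2 - 14/3x_3^2 + 7/3x_3 + 7/3}.
Label its elements g_1 = x_1x_2 - 14/3x_1 - 14/3, g_2 = x_1x_3 - 119/9x_1 + 2x_3^2 - 128/9, g_3 = x_2x_3^2 - 64/9x_2 - 14/3x_3^2 + 7/3x_3 + 7/3.

Reduce p = 11x_1x_2 - 154/3x_1 - 148/3 modulo G:
  leading term x_1x_2: subtract (11)·g_1 from 11x_1x_2 - 154/3x_1 - 148/3 → 2
  leading term 1: no divisor's leading term divides it; move 2 to the remainder.
  normal form = 2.
The normal form is nonzero, so p ∉ I. Since p minus its normal form lies in I, I + (p) = I + (r) where r = 2; decide whether this ideal is the whole ring.
Here r = 2 is a nonzero constant, hence a unit: 1 ∈ I + (p), the Gröbner basis of I + (p) is {1}, and the enlarged system has no common solution — adjoining p is inconsistent.

Adjoining 11x_1x_2 - 154/3x_1 - 148/3 makes the ideal the whole ring: the system is inconsistent.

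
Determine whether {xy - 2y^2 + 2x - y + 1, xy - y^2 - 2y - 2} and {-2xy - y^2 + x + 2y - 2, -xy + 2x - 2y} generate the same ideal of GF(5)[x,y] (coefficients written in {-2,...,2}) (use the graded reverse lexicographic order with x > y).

Yes, the ideals are equal.

Since reduced Gröbner bases are canonical representatives of ideals under a given ordering, it suffices to compute and compare them.
Buchberger on the first generating set:
f_1 = xy - 2y^2 + 2x - y + 1, LT = xy.
f_2 = xy - y^2 - 2y - 2, LT = xy.

S(f_1,f_2): lcm = xy. S = -y^2 + 2x + y - 2.
  leading term y^2: no divisor's leading term divides it; move -y^2 to the remainder.
  leading term x: no divisor's leading term divides it; move 2x to the remainder.
  leading term y: no divisor's leading term divides it; move y to the remainder.
  leading term 1: no divisor's leading term divides it; move -2 to the remainder.
  remainder -y^2 + 2x + y - 2 ≠ 0; add g_3 = -y^2 + 2x + y - 2 to the basis.

S(f_1,g_3): lcm = xy^2. S = -2y^3 + 2x^2 - 2xy - y^2 - 2x + y.
  leading term y^3: subtract (2y)·g_3 from -2y^3 + 2x^2 - 2xy - y^2 - 2x + y → 2x^2 - xy + 2y^2 - 2x
  leading term x^2: no divisor's leading term divides it; move 2x^2 to the remainder.
  leading term xy: subtract (-1)·f_1 from -xy + 2y^2 - 2x → -y + 1
  leading term y: no divisor's leading term divides it; move -y to the remainder.
  leading term 1: no divisor's leading term divides it; move 1 to the remainder.
  remainder 2x^2 - y + 1 ≠ 0; add g_4 = 2x^2 - y + 1 to the basis.

The other S-polynomials (S(f_2,g_3), S(f_1,g_4), S(f_2,g_4), S(g_3,g_4)) all reduce to 0 modulo the current basis, so we have a Gröbner basis.
Inter-reduce: drop elements whose leading term is divisible by another's, tail-reduce, and make monic.
Reduced Gröbner basis: {x^2 + 2y - 2, xy - 2x + 2y, y^2 - 2x - y + 2}.

Buchberger on the second generating set:
h_1 = -2xy - y^2 + x + 2y - 2, LT = xy.
h_2 = -xy + 2x - 2y, LT = xy.

S(h_1,h_2): lcm = xy. S = -2y^2 - x + 2y + 1.
  leading term y^2: no divisor's leading term divides it; move -2y^2 to the remainder.
  leading term x: no divisor's leading term divides it; move -x to the remainder.
  leading term y: no divisor's leading term divides it; move 2y to the remainder.
  leading term 1: no divisor's leading term divides it; move 1 to the remainder.
  remainder -2y^2 - x + 2y + 1 ≠ 0; add k_3 = -2y^2 - x + 2y + 1 to the basis.

S(h_1,k_3): lcm = xy^2. S = -2y^3 + 2x^2 - 2xy - y^2 - 2x + y.
  leading term y^3: subtract (y)·k_3 from -2y^3 + 2x^2 - 2xy - y^2 - 2x + y → 2x^2 - xy + 2y^2 - 2x
  leading term x^2: no divisor's leading term divides it; move 2x^2 to the remainder.
  leading term xy: subtract (-2)·h_1 from -xy + 2y^2 - 2x → -y + 1
  leading term y: no divisor's leading term divides it; move -y to the remainder.
  leading term 1: no divisor's leading term divides it; move 1 to the remainder.
  remainder 2x^2 - y + 1 ≠ 0; add k_4 = 2x^2 - y + 1 to the basis.

The other S-polynomials (S(h_2,k_3), S(h_1,k_4), S(h_2,k_4), S(k_3,k_4)) all reduce to 0 modulo the current basis, so we have a Gröbner basis.
Inter-reduce: drop elements whose leading term is divisible by another's, tail-reduce, and make monic.
Reduced Gröbner basis: {x^2 + 2y - 2, xy - 2x + 2y, y^2 - 2x - y + 2}.

Same reduced basis, so the two generating sets span the same ideal.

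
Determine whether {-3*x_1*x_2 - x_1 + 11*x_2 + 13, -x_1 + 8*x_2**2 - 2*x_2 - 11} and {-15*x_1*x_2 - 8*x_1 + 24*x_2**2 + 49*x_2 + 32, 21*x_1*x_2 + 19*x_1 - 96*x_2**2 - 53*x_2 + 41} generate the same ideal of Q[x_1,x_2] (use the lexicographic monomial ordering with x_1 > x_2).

Yes, the ideals are equal.

For a fixed monomial order, each ideal has a unique reduced Gröbner basis; comparing bases decides equality.
Buchberger on the first generating set:
f_1 = -3*x_1*x_2 - x_1 + 11*x_2 + 13, LT = x_1*x_2.
f_2 = -x_1 + 8*x_2**2 - 2*x_2 - 11, LT = x_1.

S(f_1,f_2): lcm = x_1*x_2. S = 1/3*x_1 + 8*x_2**3 - 2*x_2**2 - 44/3*x_2 - 13/3.
  leading term x_1: subtract (-1/3)·f_2 from 1/3*x_1 + 8*x_2**3 - 2*x_2**2 - 44/3*x_2 - 13/3 → 8*x_2**3 + 2/3*x_2**2 - 46/3*x_2 - 8
  leading term x_2**3: no divisor's leading term divides it; move 8*x_2**3 to the remainder.
  leading term x_2**2: no divisor's leading term divides it; move 2/3*x_2**2 to the remainder.
  leading term x_2: no divisor's leading term divides it; move -46/3*x_2 to the remainder.
  leading term 1: no divisor's leading term divides it; move -8 to the remainder.
  remainder 8*x_2**3 + 2/3*x_2**2 - 46/3*x_2 - 8 ≠ 0; add g_3 = 8*x_2**3 + 2/3*x_2**2 - 46/3*x_2 - 8 to the basis.

The other S-polynomials (S(f_1,g_3), S(f_2,g_3)) all reduce to 0 modulo the current basis, so we have a Gröbner basis.
Inter-reduce: drop elements whose leading term is divisible by another's, tail-reduce, and make monic.
Reduced Gröbner basis: {x_1 - 8*x_2**2 + 2*x_2 + 11, x_2**3 + 1/12*x_2**2 - 23/12*x_2 - 1}.

Buchberger on the second generating set:
h_1 = -15*x_1*x_2 - 8*x_1 + 24*x_2**2 + 49*x_2 + 32, LT = x_1*x_2.
h_2 = 21*x_1*x_2 + 19*x_1 - 96*x_2**2 - 53*x_2 + 41, LT = x_1*x_2.

S(h_1,h_2): lcm = x_1*x_2. S = -13/35*x_1 + 104/35*x_2**2 - 26/35*x_2 - 143/35.
  leading term x_1: no divisor's leading term divides it; move -13/35*x_1 to the remainder.
  leading term x_2**2: no divisor's leading term divides it; move 104/35*x_2**2 to the remainder.
  leading term x_2: no divisor's leading term divides it; move -26/35*x_2 to the remainder.
  leading term 1: no divisor's leading term divides it; move -143/35 to the remainder.
  remainder -13/35*x_1 + 104/35*x_2**2 - 26/35*x_2 - 143/35 ≠ 0; add k_3 = -13/35*x_1 + 104/35*x_2**2 - 26/35*x_2 - 143/35 to the basis.

S(h_1,k_3): lcm = x_1*x_2. S = 8/15*x_1 + 8*x_2**3 - 18/5*x_2**2 - 214/15*x_2 - 32/15.
  leading term x_1: subtract (-56/39)·k_3 from 8/15*x_1 + 8*x_2**3 - 18/5*x_2**2 - 214/15*x_2 - 32/15 → 8*x_2**3 + 2/3*x_2**2 - 46/3*x_2 - 8
  leading term x_2**3: no divisor's leading term divides it; move 8*x_2**3 to the remainder.
  leading term x_2**2: no divisor's leading term divides it; move 2/3*x_2**2 to the remainder.
  leading term x_2: no divisor's leading term divides it; move -46/3*x_2 to the remainder.
  leading term 1: no divisor's leading term divides it; move -8 to the remainder.
  remainder 8*x_2**3 + 2/3*x_2**2 - 46/3*x_2 - 8 ≠ 0; add k_4 = 8*x_2**3 + 2/3*x_2**2 - 46/3*x_2 - 8 to the basis.

The other S-polynomials (S(h_2,k_3), S(h_1,k_4), S(h_2,k_4), S(k_3,k_4)) all reduce to 0 modulo the current basis, so we have a Gröbner basis.
Inter-reduce: drop elements whose leading term is divisible by another's, tail-reduce, and make monic.
Reduced Gröbner basis: {x_1 - 8*x_2**2 + 2*x_2 + 11, x_2**3 + 1/12*x_2**2 - 23/12*x_2 - 1}.

The two bases agree; hence the ideals are identical.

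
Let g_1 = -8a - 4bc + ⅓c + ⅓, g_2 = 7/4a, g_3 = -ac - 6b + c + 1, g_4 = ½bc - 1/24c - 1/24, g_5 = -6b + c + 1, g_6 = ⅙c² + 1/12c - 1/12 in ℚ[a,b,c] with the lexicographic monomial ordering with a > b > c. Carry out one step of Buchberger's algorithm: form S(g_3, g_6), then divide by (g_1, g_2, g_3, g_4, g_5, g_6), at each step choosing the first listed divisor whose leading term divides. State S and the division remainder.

lcm(LM(g_3), LM(g_6)) = ac².
S = (lcm/LT(g_3))·g_3 − (lcm/LT(g_6))·g_6 = -½ac + ½a + 6bc - c² - c.
Reduce S modulo (g_1, g_2, g_3, g_4, g_5, g_6) in that order:
  leading term ac: subtract (1/16c)·g_1 from -½ac + ½a + 6bc - c² - c → ½a + ¼bc² + 6bc - 49/48c² - 49/48c
  leading term a: subtract (-1/16)·g_1 from ½a + ¼bc² + 6bc - 49/48c² - 49/48c → ¼bc² + 23/4bc - 49/48c² - c + 1/48
  leading term bc²: subtract (½c)·g_4 from ¼bc² + 23/4bc - 49/48c² - c + 1/48 → 23/4bc - c² - 47/48c + 1/48
  leading term bc: subtract (23/2)·g_4 from 23/4bc - c² - 47/48c + 1/48 → -c² - ½c + ½
  leading term c²: subtract (-6)·g_6 from -c² - ½c + ½ → 0
The remainder is 0, so this S-polynomial contributes no new basis element.

S(g_3, g_6) = -½ac + ½a + 6bc - c² - c; remainder on division = 0.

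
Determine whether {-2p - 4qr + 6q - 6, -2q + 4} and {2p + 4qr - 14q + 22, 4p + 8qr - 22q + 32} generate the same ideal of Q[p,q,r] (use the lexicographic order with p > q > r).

Yes, the ideals are equal.

Equality of ideals is decidable: compute both reduced Gröbner bases (unique for the ordering) and check whether they agree.
Buchberger on the first generating set:
f_1 = -2p - 4qr + 6q - 6, LT = p.
f_2 = -2q + 4, LT = q.

The S-polynomials (S(f_1,f_2)) all reduce to 0 modulo the current basis, so we have a Gröbner basis.
Inter-reduce: drop elements whose leading term is divisible by another's, tail-reduce, and make monic.
Reduced Gröbner basis: {p + 4r - 3, q - 2}.

Buchberger on the second generating set:
h_1 = 2p + 4qr - 14q + 22, LT = p.
h_2 = 4p + 8qr - 22q + 32, LT = p.

S(h_1,h_2): lcm = p. S = -\tfrac{3}{2}q + 3.
  leading term q: no divisor's leading term divides it; move -\tfrac{3}{2}q to the remainder.
  leading term 1: no divisor's leading term divides it; move 3 to the remainder.
  remainder -\tfrac{3}{2}q + 3 ≠ 0; add k_3 = -\tfrac{3}{2}q + 3 to the basis.

The other S-polynomials (S(h_1,k_3), S(h_2,k_3)) all reduce to 0 modulo the current basis, so we have a Gröbner basis.
Inter-reduce: drop elements whose leading term is divisible by another's, tail-reduce, and make monic.
Reduced Gröbner basis: {p + 4r - 3, q - 2}.

Same reduced basis, so the two generating sets span the same ideal.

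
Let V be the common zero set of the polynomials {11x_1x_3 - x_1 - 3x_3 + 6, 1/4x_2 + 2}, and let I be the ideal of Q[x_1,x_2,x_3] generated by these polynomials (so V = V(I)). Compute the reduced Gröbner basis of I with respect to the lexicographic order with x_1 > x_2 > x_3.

G = {x_1x_3 - 1/11x_1 - 3/11x_3 + 6/11, x_2 + 8}

Buchberger's algorithm terminates because the ascending chain of leading-term ideals stabilizes.

f_1 = 11x_1x_3 - x_1 - 3x_3 + 6, LT = x_1x_3.
f_2 = 1/4x_2 + 2, LT = x_2.

The S-polynomials (S(f_1,f_2)) all reduce to 0 modulo the current basis, so we have a Gröbner basis.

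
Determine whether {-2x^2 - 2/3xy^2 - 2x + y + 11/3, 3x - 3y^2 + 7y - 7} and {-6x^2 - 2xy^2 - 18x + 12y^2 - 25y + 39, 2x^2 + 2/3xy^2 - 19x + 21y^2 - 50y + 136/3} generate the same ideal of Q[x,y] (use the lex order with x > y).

Since reduced Gröbner bases are canonical representatives of ideals under a given ordering, it suffices to compute and compare them.
Buchberger on the first generating set:
f_1 = -2x^2 - 2/3xy^2 - 2x + y + 11/3, LT = x^2.
f_2 = 3x - 3y^2 + 7y - 7, LT = x.

S(f_1,f_2): lcm = x^2. S = 4/3xy^2 - 7/3xy + 10/3x - 1/2y - 11/6.
  leading term xy^2: subtract (4/9y^2)·f_2 from 4/3xy^2 - 7/3xy + 10/3x - 1/2y - 11/6 → -7/3xy + 10/3x + 4/3y^4 - 28/9y^3 + 28/9y^2 - 1/2y - 11/6
  leading term xy: subtract (-7/9y)·f_2 from -7/3xy + 10/3x + 4/3y^4 - 28/9y^3 + 28/9y^2 - 1/2y - 11/6 → 10/3x + 4/3y^4 - 49/9y^3 + 77/9y^2 - 107/18y - 11/6
  leading term x: subtract (10/9)·f_2 from 10/3x + 4/3y^4 - 49/9y^3 + 77/9y^2 - 107/18y - 11/6 → 4/3y^4 - 49/9y^3 + 107/9y^2 - 247/18y + 107/18
  leading term y^4: no divisor's leading term divides it; move 4/3y^4 to the remainder.
  leading term y^3: no divisor's leading term divides it; move -49/9y^3 to the remainder.
  leading term y^2: no divisor's leading term divides it; move 107/9y^2 to the remainder.
  leading term y: no divisor's leading term divides it; move -247/18y to the remainder.
  leading term 1: no divisor's leading term divides it; move 107/18 to the remainder.
  remainder 4/3y^4 - 49/9y^3 + 107/9y^2 - 247/18y + 107/18 ≠ 0; add g_3 = 4/3y^4 - 49/9y^3 + 107/9y^2 - 247/18y + 107/18 to the basis.

The other S-polynomials (S(f_1,g_3), S(f_2,g_3)) all reduce to 0 modulo the current basis, so we have a Gröbner basis.
Inter-reduce: drop elements whose leading term is divisible by another's, tail-reduce, and make monic.
Reduced Gröbner basis: {x - y^2 + 7/3y - 7/3, y^4 - 49/12y^3 + 107/12y^2 - 247/24y + 107/24}.

Buchberger on the second generating set:
h_1 = -6x^2 - 2xy^2 - 18x + 12y^2 - 25y + 39, LT = x^2.
h_2 = 2x^2 + 2/3xy^2 - 19x + 21y^2 - 50y + 136/3, LT = x^2.

S(h_1,h_2): lcm = x^2. S = 25/2x - 25/2y^2 + 175/6y - 175/6.
  leading term x: no divisor's leading term divides it; move 25/2x to the remainder.
  leading term y^2: no divisor's leading term divides it; move -25/2y^2 to the remainder.
  leading term y: no divisor's leading term divides it; move 175/6y to the remainder.
  leading term 1: no divisor's leading term divides it; move -175/6 to the remainder.
  remainder 25/2x - 25/2y^2 + 175/6y - 175/6 ≠ 0; add k_3 = 25/2x - 25/2y^2 + 175/6y - 175/6 to the basis.

S(h_1,k_3): lcm = x^2. S = 4/3xy^2 - 7/3xy + 16/3x - 2y^2 + 25/6y - 13/2.
  leading term xy^2: subtract (8/75y^2)·k_3 from 4/3xy^2 - 7/3xy + 16/3x - 2y^2 + 25/6y - 13/2 → -7/3xy + 16/3x + 4/3y^4 - 28/9y^3 + 10/9y^2 + 25/6y - 13/2
  leading term xy: subtract (-14/75y)·k_3 from -7/3xy + 16/3x + 4/3y^4 - 28/9y^3 + 10/9y^2 + 25/6y - 13/2 → 16/3x + 4/3y^4 - 49/9y^3 + 59/9y^2 - 23/18y - 13/2
  leading term x: subtract (32/75)·k_3 from 16/3x + 4/3y^4 - 49/9y^3 + 59/9y^2 - 23/18y - 13/2 → 4/3y^4 - 49/9y^3 + 107/9y^2 - 247/18y + 107/18
  leading term y^4: no divisor's leading term divides it; move 4/3y^4 to the remainder.
  leading term y^3: no divisor's leading term divides it; move -49/9y^3 to the remainder.
  leading term y^2: no divisor's leading term divides it; move 107/9y^2 to the remainder.
  leading term y: no divisor's leading term divides it; move -247/18y to the remainder.
  leading term 1: no divisor's leading term divides it; move 107/18 to the remainder.
  remainder 4/3y^4 - 49/9y^3 + 107/9y^2 - 247/18y + 107/18 ≠ 0; add k_4 = 4/3y^4 - 49/9y^3 + 107/9y^2 - 247/18y + 107/18 to the basis.

The other S-polynomials (S(h_2,k_3), S(h_1,k_4), S(h_2,k_4), S(k_3,k_4)) all reduce to 0 modulo the current basis, so we have a Gröbner basis.
Inter-reduce: drop elements whose leading term is divisible by another's, tail-reduce, and make monic.
Reduced Gröbner basis: {x - y^2 + 7/3y - 7/3, y^4 - 49/12y^3 + 107/12y^2 - 247/24y + 107/24}.

Same reduced basis, so the two generating sets span the same ideal.
The choice of monomial ordering does not affect the verdict — as long as both bases are computed under the same ordering, their equality decides ideal equality.

Yes, the ideals are equal.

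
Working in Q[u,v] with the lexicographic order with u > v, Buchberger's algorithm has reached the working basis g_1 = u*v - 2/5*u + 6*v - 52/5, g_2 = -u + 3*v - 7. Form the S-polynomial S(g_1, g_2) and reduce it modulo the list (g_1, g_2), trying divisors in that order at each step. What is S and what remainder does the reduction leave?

lcm(LM(g_1), LM(g_2)) = u*v.
S = (lcm/LT(g_1))·g_1 − (lcm/LT(g_2))·g_2 = -2/5*u + 3*v**2 - v - 52/5.
Reduce S modulo (g_1, g_2) in that order:
  leading term u: subtract (2/5)·g_2 from -2/5*u + 3*v**2 - v - 52/5 → 3*v**2 - 11/5*v - 38/5
  leading term v**2: no divisor's leading term divides it; move 3*v**2 to the remainder.
  leading term v: no divisor's leading term divides it; move -11/5*v to the remainder.
  leading term 1: no divisor's leading term divides it; move -38/5 to the remainder.
The remainder 3*v**2 - 11/5*v - 38/5 is nonzero, so it would be added as the next basis element.

S(g_1, g_2) = -2/5*u + 3*v**2 - v - 52/5; remainder on division = 3*v**2 - 11/5*v - 38/5.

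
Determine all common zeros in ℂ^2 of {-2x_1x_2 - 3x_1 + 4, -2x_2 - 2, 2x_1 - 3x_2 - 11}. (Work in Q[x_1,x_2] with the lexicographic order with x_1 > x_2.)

{(4, -1)}

Compute a lex Gröbner basis by Buchberger's algorithm.
f_1 = -2x_1x_2 - 3x_1 + 4, LT = x_1x_2.
f_2 = -2x_2 - 2, LT = x_2.
f_3 = 2x_1 - 3x_2 - 11, LT = x_1.

The S-polynomials (S(f_1,f_2), S(f_1,f_3), S(f_2,f_3)) all reduce to 0 modulo the current basis, so we have a Gröbner basis.
Inter-reduce: drop elements whose leading term is divisible by another's, tail-reduce, and make monic.
Reduced Gröbner basis: {x_1 - 4, x_2 + 1}.

A lex Gröbner basis eliminates variables successively. Here x_2 + 1 depends only on x_2, with roots {-1}; lifting each root through the earlier basis elements recovers the full solutions.
  x_2 = -1: the earlier basis element becomes x_1 - 4 = 0, giving x_1 = 4 — point (4, -1).
Each listed point satisfies every original equation (direct substitution).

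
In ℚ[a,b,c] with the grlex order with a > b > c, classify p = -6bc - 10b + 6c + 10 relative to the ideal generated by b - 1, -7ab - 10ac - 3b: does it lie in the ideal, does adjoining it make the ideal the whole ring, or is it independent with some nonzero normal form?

-6bc - 10b + 6c + 10 lies in I (it reduces to 0).

First compute the reduced Gröbner basis of I by Buchberger's algorithm.
f_1 = b - 1, LT = b.
f_2 = -7ab - 10ac - 3b, LT = ab.

S(f_1,f_2): lcm = ab. S = -10/7ac - a - 3/7b.
  reduce S modulo (f_1, f_2):
  remainder -10/7ac - a - 3/7 ≠ 0; add h_3 = -10/7ac - a - 3/7 to the basis.

The other S-polynomials (S(f_1,h_3), S(f_2,h_3)) all reduce to 0 modulo the current basis, so we have a Gröbner basis.
Inter-reduce: drop elements whose leading term is divisible by another's, tail-reduce, and make monic.
Reduced Gröbner basis: {ac + 7/10a + 3/10, b - 1}.
Label its elements g_1 = ac + 7/10a + 3/10, g_2 = b - 1.

Reduce p = -6bc - 10b + 6c + 10 modulo G:
  leading term bc: subtract (-6c)·g_2 from -6bc - 10b + 6c + 10 → -10b + 10
  leading term b: subtract (-10)·g_2 from -10b + 10 → 0
  normal form = 0.
Since the normal form is 0, p ∈ I.

Ideal membership is decidable via reduction modulo a Gröbner basis.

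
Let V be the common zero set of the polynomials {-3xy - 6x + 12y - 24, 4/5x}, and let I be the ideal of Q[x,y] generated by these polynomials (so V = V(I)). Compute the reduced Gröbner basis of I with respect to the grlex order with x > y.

f_1 = -3xy - 6x + 12y - 24, LT = xy.
f_2 = 4/5x, LT = x.

S(f_1,f_2): lcm = xy. S = 2x - 4y + 8.
  leading term x: subtract (5/2)·f_2 from 2x - 4y + 8 → -4y + 8
  leading term y: no divisor's leading term divides it; move -4y to the remainder.
  leading term 1: no divisor's leading term divides it; move 8 to the remainder.
  remainder -4y + 8 ≠ 0; add g_3 = -4y + 8 to the basis.

The other S-polynomials (S(f_1,g_3), S(f_2,g_3)) all reduce to 0 modulo the current basis, so we have a Gröbner basis.
Inter-reduce: drop elements whose leading term is divisible by another's, tail-reduce, and make monic.

G = {x, y - 2}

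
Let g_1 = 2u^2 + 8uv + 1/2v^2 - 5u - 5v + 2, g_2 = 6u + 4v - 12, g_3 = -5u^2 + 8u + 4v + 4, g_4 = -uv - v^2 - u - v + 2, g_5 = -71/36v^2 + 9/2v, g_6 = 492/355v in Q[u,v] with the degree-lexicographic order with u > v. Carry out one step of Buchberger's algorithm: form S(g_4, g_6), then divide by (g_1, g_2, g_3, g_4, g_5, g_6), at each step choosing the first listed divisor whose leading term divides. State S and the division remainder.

S(g_4, g_6) = v^2 + u + v - 2; remainder on division = 0.

lcm(LM(g_4), LM(g_6)) = uv.
S = (lcm/LT(g_4))·g_4 − (lcm/LT(g_6))·g_6 = v^2 + u + v - 2.
Reduce S modulo (g_1, g_2, g_3, g_4, g_5, g_6) in that order:
  leading term v^2: subtract (-36/71)·g_5 from v^2 + u + v - 2 → u + 233/71v - 2
  leading term u: subtract (1/6)·g_2 from u + 233/71v - 2 → 557/213v
  leading term v: subtract (2785/1476)·g_6 from 557/213v → 0
The remainder is 0, so this S-polynomial contributes no new basis element.
An S-polynomial is built so that the two leading terms cancel; whether anything survives reduction is exactly the Gröbner-basis criterion.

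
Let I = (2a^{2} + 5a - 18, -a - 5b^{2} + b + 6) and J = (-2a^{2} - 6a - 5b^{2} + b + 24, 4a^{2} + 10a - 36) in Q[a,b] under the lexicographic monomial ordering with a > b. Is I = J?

Yes, the ideals are equal.

Since reduced Gröbner bases are canonical representatives of ideals under a given ordering, it suffices to compute and compare them.
Buchberger on the first generating set:
f_1 = 2a^{2} + 5a - 18, LT = a^{2}.
f_2 = -a - 5b^{2} + b + 6, LT = a.

S(f_1,f_2): lcm = a^{2}. S = -5ab^{2} + ab + \tfrac{17}{2}a - 9.
  reduce S modulo (f_1, f_2):
  remainder 25b^{4} - 10b^{3} - \tfrac{143}{2}b^{2} + \tfrac{29}{2}b + 42 ≠ 0; add g_3 = 25b^{4} - 10b^{3} - \tfrac{143}{2}b^{2} + \tfrac{29}{2}b + 42 to the basis.

The other S-polynomials (S(f_1,g_3), S(f_2,g_3)) all reduce to 0 modulo the current basis, so we have a Gröbner basis.
Inter-reduce: drop elements whose leading term is divisible by another's, tail-reduce, and make monic.
Reduced Gröbner basis: {a + 5b^{2} - b - 6, b^{4} - \tfrac{2}{5}b^{3} - \tfrac{143}{50}b^{2} + \tfrac{29}{50}b + \tfrac{42}{25}}.

Buchberger on the second generating set:
h_1 = -2a^{2} - 6a - 5b^{2} + b + 24, LT = a^{2}.
h_2 = 4a^{2} + 10a - 36, LT = a^{2}.

S(h_1,h_2): lcm = a^{2}. S = \tfrac{1}{2}a + \tfrac{5}{2}b^{2} - \tfrac{1}{2}b - 3.
  reduce S modulo (h_1, h_2):
  remainder \tfrac{1}{2}a + \tfrac{5}{2}b^{2} - \tfrac{1}{2}b - 3 ≠ 0; add k_3 = \tfrac{1}{2}a + \tfrac{5}{2}b^{2} - \tfrac{1}{2}b - 3 to the basis.

S(h_1,k_3): lcm = a^{2}. S = -5ab^{2} + ab + 9a + \tfrac{5}{2}b^{2} - \tfrac{1}{2}b - 12.
  reduce S modulo (h_1, h_2, k_3):
  remainder 25b^{4} - 10b^{3} - \tfrac{143}{2}b^{2} + \tfrac{29}{2}b + 42 ≠ 0; add k_4 = 25b^{4} - 10b^{3} - \tfrac{143}{2}b^{2} + \tfrac{29}{2}b + 42 to the basis.

The other S-polynomials (S(h_2,k_3), S(h_1,k_4), S(h_2,k_4), S(k_3,k_4)) all reduce to 0 modulo the current basis, so we have a Gröbner basis.
Inter-reduce: drop elements whose leading term is divisible by another's, tail-reduce, and make monic.
Reduced Gröbner basis: {a + 5b^{2} - b - 6, b^{4} - \tfrac{2}{5}b^{3} - \tfrac{143}{50}b^{2} + \tfrac{29}{50}b + \tfrac{42}{25}}.

Same reduced basis, so the two generating sets span the same ideal.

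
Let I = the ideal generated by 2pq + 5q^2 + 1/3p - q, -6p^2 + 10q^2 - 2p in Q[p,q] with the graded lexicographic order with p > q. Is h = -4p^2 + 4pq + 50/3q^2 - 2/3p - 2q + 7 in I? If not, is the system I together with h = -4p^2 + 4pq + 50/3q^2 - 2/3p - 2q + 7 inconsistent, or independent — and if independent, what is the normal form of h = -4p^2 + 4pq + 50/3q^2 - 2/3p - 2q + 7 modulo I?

Adjoining -4p^2 + 4pq + 50/3q^2 - 2/3p - 2q + 7 makes the ideal the whole ring: the system is inconsistent.

First compute the reduced Gröbner basis of I by Buchberger's algorithm.
f_1 = 2pq + 5q^2 + 1/3p - q, LT = pq.
f_2 = -6p^2 + 10q^2 - 2p, LT = p^2.

S(f_1,f_2): lcm = p^2q. S = 5/2pq^2 + 5/3q^3 + 1/6p^2 - 5/6pq.
  leading term pq^2: subtract (5/4q)·f_1 from 5/2pq^2 + 5/3q^3 + 1/6p^2 - 5/6pq → -55/12q^3 + 1/6p^2 - 5/4pq + 5/4q^2
  leading term q^3: no divisor's leading term divides it; move -55/12q^3 to the remainder.
  leading term p^2: subtract (-1/36)·f_2 from 1/6p^2 - 5/4pq + 5/4q^2 → -5/4pq + 55/36q^2 - 1/18p
  leading term pq: subtract (-5/8)·f_1 from -5/4pq + 55/36q^2 - 1/18p → 335/72q^2 + 11/72p - 5/8q
  leading term q^2: no divisor's leading term divides it; move 335/72q^2 to the remainder.
  leading term p: no divisor's leading term divides it; move 11/72p to the remainder.
  leading term q: no divisor's leading term divides it; move -5/8q to the remainder.
  remainder -55/12q^3 + 335/72q^2 + 11/72p - 5/8q ≠ 0; add k_3 = -55/12q^3 + 335/72q^2 + 11/72p - 5/8q to the basis.

S(f_1,k_3): lcm = pq^3. S = 5/2q^4 + 13/11pq^2 - 1/2q^3 + 1/30p^2 - 3/22pq.
  leading term q^4: subtract (-6/11q)·k_3 from 5/2q^4 + 13/11pq^2 - 1/2q^3 + 1/30p^2 - 3/22pq → 13/11pq^2 + 269/132q^3 + 1/30p^2 - 7/132pq - 15/44q^2
  leading term pq^2: subtract (13/22q)·f_1 from 13/11pq^2 + 269/132q^3 + 1/30p^2 - 7/132pq - 15/44q^2 → -11/12q^3 + 1/30p^2 - 1/4pq + 1/4q^2
  leading term q^3: subtract (1/5)·k_3 from -11/12q^3 + 1/30p^2 - 1/4pq + 1/4q^2 → 1/30p^2 - 1/4pq - 49/72q^2 - 11/360p + 1/8q
  leading term p^2: subtract (-1/180)·f_2 from 1/30p^2 - 1/4pq - 49/72q^2 - 11/360p + 1/8q → -1/4pq - 5/8q^2 - 1/24p + 1/8q
  leading term pq: subtract (-1/8)·f_1 from -1/4pq - 5/8q^2 - 1/24p + 1/8q → 0
  remainder 0.

S(f_2,k_3): leading monomials are coprime, so the S-polynomial reduces to 0 (Buchberger's first criterion).
Every S-polynomial of the final basis reduces to 0, so we have a Gröbner basis.
Inter-reduce: drop elements whose leading term is divisible by another's, tail-reduce, and make monic.
Reduced Gröbner basis: {q^3 - 67/66q^2 - 1/30p + 3/22q, p^2 - 5/3q^2 + 1/3p, pq + 5/2q^2 + 1/6p - 1/2q}.
Label its elements g_1 = q^3 - 67/66q^2 - 1/30p + 3/22q, g_2 = p^2 - 5/3q^2 + 1/3p, g_3 = pq + 5/2q^2 + 1/6p - 1/2q.

Reduce h = -4p^2 + 4pq + 50/3q^2 - 2/3p - 2q + 7 modulo G:
  leading term p^2: subtract (-4)·g_2 from -4p^2 + 4pq + 50/3q^2 - 2/3p - 2q + 7 → 4pq + 10q^2 + 2/3p - 2q + 7
  leading term pq: subtract (4)·g_3 from 4pq + 10q^2 + 2/3p - 2q + 7 → 7
  leading term 1: no divisor's leading term divides it; move 7 to the remainder.
  normal form = 7.
The normal form is nonzero, so h ∉ I. Since h minus its normal form lies in I, I + (h) = I + (r) where r = 7; decide whether this ideal is the whole ring.
Here r = 7 is a nonzero constant, hence a unit: 1 ∈ I + (h), the Gröbner basis of I + (h) is {1}, and the enlarged system has no common solution — adjoining h is inconsistent.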